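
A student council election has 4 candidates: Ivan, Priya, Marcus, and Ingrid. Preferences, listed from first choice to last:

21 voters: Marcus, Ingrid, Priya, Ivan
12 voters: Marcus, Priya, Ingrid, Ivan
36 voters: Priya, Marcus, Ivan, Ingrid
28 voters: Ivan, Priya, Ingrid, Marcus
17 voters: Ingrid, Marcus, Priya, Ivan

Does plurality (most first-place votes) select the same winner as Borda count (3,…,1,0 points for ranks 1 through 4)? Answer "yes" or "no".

Plurality — first-place votes: Ivan 28, Priya 36, Marcus 33, Ingrid 17. Winner: Priya.
Borda — scores: Ivan 120, Priya 226, Marcus 205, Ingrid 133. Winner: Priya.
The two methods agree.

yes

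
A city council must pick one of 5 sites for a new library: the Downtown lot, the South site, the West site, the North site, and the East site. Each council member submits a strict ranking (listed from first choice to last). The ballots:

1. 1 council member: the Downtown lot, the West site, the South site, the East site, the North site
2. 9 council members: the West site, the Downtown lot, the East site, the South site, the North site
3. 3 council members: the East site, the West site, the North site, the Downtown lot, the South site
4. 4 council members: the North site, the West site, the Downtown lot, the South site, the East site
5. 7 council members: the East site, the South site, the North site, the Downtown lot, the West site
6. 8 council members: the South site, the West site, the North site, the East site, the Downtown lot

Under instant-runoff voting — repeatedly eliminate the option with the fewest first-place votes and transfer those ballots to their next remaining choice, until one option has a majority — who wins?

Round 1: the Downtown lot 1, the South site 8, the West site 9, the North site 4, the East site 10. Eliminate the Downtown lot.
Round 2: the South site 8, the West site 10, the North site 4, the East site 10. Eliminate the North site.
Round 3: the South site 8, the West site 14, the East site 10. Eliminate the South site.
Round 4: the West site 22, the East site 10. The West site has a majority.

the West site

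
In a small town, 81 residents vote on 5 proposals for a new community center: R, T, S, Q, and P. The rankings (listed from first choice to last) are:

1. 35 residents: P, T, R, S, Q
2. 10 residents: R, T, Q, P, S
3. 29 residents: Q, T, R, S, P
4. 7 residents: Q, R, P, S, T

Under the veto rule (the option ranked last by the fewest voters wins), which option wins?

R

Last-place votes: R 0, T 7, S 10, Q 35, P 29.
R is ranked last by the fewest voters, so R wins.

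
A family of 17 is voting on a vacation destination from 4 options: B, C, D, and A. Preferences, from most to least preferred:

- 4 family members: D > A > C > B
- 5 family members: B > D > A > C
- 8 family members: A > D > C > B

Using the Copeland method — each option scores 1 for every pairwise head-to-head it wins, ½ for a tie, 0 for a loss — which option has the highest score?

D

B: loses to C, D, and A → score 0.
C: beats B; loses to D and A → score 1.
D: beats B, C, and A → score 3.
A: beats B and C; loses to D → score 2.
D has the best pairwise record.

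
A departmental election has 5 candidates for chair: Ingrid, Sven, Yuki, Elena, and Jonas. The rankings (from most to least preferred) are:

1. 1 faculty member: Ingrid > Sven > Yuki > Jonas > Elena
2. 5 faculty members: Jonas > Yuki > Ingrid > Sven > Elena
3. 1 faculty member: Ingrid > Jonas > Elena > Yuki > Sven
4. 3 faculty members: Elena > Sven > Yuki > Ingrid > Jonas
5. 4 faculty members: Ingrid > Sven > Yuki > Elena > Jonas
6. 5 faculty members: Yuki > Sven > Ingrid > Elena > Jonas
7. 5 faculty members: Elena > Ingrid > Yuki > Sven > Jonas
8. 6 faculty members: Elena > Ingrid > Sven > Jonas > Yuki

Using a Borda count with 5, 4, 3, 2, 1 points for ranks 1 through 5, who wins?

Ingrid: 1·5 + 5·3 + 1·5 + 3·2 + 4·5 + 5·3 + 5·4 + 6·4 = 110
Sven: 1·4 + 5·2 + 1·1 + 3·4 + 4·4 + 5·4 + 5·2 + 6·3 = 91
Yuki: 1·3 + 5·4 + 1·2 + 3·3 + 4·3 + 5·5 + 5·3 + 6·1 = 92
Elena: 1·1 + 5·1 + 1·3 + 3·5 + 4·2 + 5·2 + 5·5 + 6·5 = 97
Jonas: 1·2 + 5·5 + 1·4 + 3·1 + 4·1 + 5·1 + 5·1 + 6·2 = 60
Ingrid has the highest Borda score (110).

Ingrid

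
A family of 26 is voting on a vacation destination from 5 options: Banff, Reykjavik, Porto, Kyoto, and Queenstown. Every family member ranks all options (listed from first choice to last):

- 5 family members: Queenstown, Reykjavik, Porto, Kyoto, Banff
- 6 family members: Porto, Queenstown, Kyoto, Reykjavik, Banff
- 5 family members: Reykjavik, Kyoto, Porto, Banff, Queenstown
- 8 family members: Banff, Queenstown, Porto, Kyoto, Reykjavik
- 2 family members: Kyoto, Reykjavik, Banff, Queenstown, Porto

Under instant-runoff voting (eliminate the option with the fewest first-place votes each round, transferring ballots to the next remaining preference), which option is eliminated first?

Kyoto

Round 1: Banff 8, Reykjavik 5, Porto 6, Kyoto 2, Queenstown 5. Eliminate Kyoto.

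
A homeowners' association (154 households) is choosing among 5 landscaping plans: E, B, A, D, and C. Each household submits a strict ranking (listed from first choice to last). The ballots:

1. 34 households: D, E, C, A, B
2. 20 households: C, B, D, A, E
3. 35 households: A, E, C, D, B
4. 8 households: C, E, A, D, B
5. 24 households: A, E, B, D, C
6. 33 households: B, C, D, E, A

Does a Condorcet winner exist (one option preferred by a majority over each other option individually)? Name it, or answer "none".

none

Checking pairwise contests:
A beats E 79–75.
E beats B 101–53.
D beats A 87–67.
C beats D 96–58.
E beats C 93–61.
Every option loses at least one head-to-head, so there is no Condorcet winner.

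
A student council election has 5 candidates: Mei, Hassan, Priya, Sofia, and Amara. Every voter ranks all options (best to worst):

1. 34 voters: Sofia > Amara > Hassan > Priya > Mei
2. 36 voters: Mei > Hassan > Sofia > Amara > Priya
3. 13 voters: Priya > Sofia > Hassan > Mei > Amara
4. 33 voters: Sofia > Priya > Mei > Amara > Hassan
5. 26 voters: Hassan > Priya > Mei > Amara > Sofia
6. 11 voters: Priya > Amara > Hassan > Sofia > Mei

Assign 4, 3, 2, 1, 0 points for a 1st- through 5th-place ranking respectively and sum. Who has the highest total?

Mei: 34·0 + 36·4 + 13·1 + 33·2 + 26·2 + 11·0 = 275
Hassan: 34·2 + 36·3 + 13·2 + 33·0 + 26·4 + 11·2 = 328
Priya: 34·1 + 36·0 + 13·4 + 33·3 + 26·3 + 11·4 = 307
Sofia: 34·4 + 36·2 + 13·3 + 33·4 + 26·0 + 11·1 = 390
Amara: 34·3 + 36·1 + 13·0 + 33·1 + 26·1 + 11·3 = 230
Sofia has the highest Borda score (390).

Sofia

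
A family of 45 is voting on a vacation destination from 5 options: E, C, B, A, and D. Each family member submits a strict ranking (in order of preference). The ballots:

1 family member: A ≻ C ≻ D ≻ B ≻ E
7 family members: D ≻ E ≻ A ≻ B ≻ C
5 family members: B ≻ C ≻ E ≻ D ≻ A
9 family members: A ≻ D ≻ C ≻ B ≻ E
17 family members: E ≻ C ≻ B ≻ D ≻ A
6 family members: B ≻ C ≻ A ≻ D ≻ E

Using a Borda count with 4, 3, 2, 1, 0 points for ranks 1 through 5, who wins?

C

E: 1·0 + 7·3 + 5·2 + 9·0 + 17·4 + 6·0 = 99
C: 1·3 + 7·0 + 5·3 + 9·2 + 17·3 + 6·3 = 105
B: 1·1 + 7·1 + 5·4 + 9·1 + 17·2 + 6·4 = 95
A: 1·4 + 7·2 + 5·0 + 9·4 + 17·0 + 6·2 = 66
D: 1·2 + 7·4 + 5·1 + 9·3 + 17·1 + 6·1 = 85
C has the highest Borda score (105).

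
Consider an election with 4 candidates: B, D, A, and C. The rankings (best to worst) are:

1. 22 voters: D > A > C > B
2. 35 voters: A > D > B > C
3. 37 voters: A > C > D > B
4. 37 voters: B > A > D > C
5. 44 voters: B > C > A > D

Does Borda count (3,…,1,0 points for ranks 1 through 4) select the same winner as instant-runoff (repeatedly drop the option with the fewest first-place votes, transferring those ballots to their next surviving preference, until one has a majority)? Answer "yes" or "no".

yes

Borda — scores: B 278, D 210, A 378, C 184. Winner: A.
Instant-runoff — R1 B 81, D 22, A 72, C 0 (C out); R2 B 81, D 22, A 72 (D out); R3 B 81, A 94 (A winner). Winner: A.
The two methods agree.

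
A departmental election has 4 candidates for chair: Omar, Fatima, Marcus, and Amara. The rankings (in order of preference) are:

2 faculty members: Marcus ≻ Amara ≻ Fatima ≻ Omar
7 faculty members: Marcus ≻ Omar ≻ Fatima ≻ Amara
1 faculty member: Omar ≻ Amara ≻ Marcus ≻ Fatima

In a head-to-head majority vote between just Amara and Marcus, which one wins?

Marcus

Voters preferring Amara to Marcus: 1; preferring Marcus to Amara: 9.
Marcus wins the head-to-head.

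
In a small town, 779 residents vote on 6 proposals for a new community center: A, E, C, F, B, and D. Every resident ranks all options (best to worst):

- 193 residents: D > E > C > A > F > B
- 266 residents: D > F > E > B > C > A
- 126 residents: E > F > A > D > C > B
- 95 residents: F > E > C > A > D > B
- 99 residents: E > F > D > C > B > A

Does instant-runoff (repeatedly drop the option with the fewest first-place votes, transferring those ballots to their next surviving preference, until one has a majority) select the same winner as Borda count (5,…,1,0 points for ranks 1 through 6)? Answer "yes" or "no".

Instant-runoff — R1 A 0, E 225, C 0, F 95, B 0, D 459 (D winner). Winner: D.
Borda — scores: A 954, E 3075, C 1454, F 2632, B 631, D 2939. Winner: E.
The two methods disagree.

no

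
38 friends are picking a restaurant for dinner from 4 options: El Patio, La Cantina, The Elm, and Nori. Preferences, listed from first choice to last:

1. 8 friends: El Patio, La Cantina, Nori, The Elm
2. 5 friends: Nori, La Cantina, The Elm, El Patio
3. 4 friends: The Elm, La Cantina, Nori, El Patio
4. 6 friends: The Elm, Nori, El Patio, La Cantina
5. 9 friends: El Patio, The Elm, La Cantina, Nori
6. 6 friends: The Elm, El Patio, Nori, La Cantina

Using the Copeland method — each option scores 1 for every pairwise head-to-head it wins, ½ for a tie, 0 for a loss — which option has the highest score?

El Patio: beats La Cantina and Nori; loses to The Elm → score 2.
La Cantina: beats Nori; loses to El Patio and The Elm → score 1.
The Elm: beats El Patio, La Cantina, and Nori → score 3.
Nori: loses to El Patio, La Cantina, and The Elm → score 0.
The Elm has the best pairwise record.

The Elm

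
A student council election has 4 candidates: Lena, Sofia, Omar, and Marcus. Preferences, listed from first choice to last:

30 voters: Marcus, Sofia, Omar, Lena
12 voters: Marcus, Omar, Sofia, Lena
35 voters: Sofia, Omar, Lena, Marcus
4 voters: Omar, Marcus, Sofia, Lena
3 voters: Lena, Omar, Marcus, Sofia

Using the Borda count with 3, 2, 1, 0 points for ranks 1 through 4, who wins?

Lena: 30·0 + 12·0 + 35·1 + 4·0 + 3·3 = 44
Sofia: 30·2 + 12·1 + 35·3 + 4·1 + 3·0 = 181
Omar: 30·1 + 12·2 + 35·2 + 4·3 + 3·2 = 142
Marcus: 30·3 + 12·3 + 35·0 + 4·2 + 3·1 = 137
Sofia has the highest Borda score (181).

Sofia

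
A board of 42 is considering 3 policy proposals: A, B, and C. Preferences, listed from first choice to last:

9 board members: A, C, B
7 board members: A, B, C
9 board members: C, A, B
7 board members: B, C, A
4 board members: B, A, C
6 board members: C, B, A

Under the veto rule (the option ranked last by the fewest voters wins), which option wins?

Last-place votes: A 13, B 18, C 11.
C is ranked last by the fewest voters, so C wins.

C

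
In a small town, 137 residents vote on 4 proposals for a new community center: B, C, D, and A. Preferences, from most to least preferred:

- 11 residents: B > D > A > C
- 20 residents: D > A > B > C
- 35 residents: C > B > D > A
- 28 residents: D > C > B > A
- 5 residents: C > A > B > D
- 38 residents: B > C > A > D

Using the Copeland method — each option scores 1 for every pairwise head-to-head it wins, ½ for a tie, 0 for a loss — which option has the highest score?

B: beats C, D, and A → score 3.
C: beats D and A; loses to B → score 2.
D: beats A; loses to B and C → score 1.
A: loses to B, C, and D → score 0.
B has the best pairwise record.

B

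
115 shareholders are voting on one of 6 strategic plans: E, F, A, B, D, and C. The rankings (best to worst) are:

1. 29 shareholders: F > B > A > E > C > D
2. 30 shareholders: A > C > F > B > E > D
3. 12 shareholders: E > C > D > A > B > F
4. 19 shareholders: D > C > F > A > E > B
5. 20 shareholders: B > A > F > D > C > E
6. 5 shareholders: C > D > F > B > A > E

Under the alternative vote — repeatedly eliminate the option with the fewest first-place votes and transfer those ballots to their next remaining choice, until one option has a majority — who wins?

A

Round 1: E 12, F 29, A 30, B 20, D 19, C 5. Eliminate C.
Round 2: E 12, F 29, A 30, B 20, D 24. Eliminate E.
Round 3: F 29, A 30, B 20, D 36. Eliminate B.
Round 4: F 29, A 50, D 36. Eliminate F.
Round 5: A 79, D 36. A has a majority.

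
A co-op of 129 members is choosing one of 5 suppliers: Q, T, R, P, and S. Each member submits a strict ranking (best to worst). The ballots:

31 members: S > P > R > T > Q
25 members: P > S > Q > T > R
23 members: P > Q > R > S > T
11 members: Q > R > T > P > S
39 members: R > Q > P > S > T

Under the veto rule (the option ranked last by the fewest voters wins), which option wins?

P

Last-place votes: Q 31, T 62, R 25, P 0, S 11.
P is ranked last by the fewest voters, so P wins.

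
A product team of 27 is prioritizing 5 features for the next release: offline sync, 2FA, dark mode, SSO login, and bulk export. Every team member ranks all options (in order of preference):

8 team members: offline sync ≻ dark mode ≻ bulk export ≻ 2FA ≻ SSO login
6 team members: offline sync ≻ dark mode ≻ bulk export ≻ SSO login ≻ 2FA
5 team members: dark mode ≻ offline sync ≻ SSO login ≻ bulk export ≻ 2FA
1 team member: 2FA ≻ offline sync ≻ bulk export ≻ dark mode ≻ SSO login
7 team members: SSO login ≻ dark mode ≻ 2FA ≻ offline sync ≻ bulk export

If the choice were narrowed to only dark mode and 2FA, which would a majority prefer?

dark mode

Voters preferring dark mode to 2FA: 26; preferring 2FA to dark mode: 1.
dark mode wins the head-to-head.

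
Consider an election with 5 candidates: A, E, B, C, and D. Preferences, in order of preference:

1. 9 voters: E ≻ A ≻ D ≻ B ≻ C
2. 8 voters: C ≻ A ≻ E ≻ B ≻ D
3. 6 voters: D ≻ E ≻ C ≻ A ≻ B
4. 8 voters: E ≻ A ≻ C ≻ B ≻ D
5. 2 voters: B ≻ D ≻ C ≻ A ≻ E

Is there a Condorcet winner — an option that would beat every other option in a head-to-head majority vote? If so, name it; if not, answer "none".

E

E vs A: 23–10 for E.
E vs B: 31–2 for E.
E vs C: 23–10 for E.
E vs D: 25–8 for E.
E beats every other option head-to-head.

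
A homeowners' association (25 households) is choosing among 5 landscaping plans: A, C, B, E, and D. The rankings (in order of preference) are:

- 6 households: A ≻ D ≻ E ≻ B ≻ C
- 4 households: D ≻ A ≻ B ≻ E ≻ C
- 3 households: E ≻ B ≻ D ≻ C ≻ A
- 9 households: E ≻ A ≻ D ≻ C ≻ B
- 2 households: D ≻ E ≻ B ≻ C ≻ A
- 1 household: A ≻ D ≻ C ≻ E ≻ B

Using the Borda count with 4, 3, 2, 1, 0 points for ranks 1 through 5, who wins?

A: 6·4 + 4·3 + 3·0 + 9·3 + 2·0 + 1·4 = 67
C: 6·0 + 4·0 + 3·1 + 9·1 + 2·1 + 1·2 = 16
B: 6·1 + 4·2 + 3·3 + 9·0 + 2·2 + 1·0 = 27
E: 6·2 + 4·1 + 3·4 + 9·4 + 2·3 + 1·1 = 71
D: 6·3 + 4·4 + 3·2 + 9·2 + 2·4 + 1·3 = 69
E has the highest Borda score (71).

E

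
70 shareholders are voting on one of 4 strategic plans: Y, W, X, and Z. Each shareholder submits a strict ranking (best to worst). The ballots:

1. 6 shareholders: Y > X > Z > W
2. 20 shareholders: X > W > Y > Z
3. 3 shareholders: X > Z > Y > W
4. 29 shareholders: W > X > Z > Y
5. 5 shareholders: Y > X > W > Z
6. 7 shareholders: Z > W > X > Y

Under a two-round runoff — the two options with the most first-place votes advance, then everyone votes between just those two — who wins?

W

Round 1 first-place votes: Y 11, W 29, X 23, Z 7.
W and X advance.
Runoff: W is preferred to X by 36 voters; X by 34.
W wins the runoff.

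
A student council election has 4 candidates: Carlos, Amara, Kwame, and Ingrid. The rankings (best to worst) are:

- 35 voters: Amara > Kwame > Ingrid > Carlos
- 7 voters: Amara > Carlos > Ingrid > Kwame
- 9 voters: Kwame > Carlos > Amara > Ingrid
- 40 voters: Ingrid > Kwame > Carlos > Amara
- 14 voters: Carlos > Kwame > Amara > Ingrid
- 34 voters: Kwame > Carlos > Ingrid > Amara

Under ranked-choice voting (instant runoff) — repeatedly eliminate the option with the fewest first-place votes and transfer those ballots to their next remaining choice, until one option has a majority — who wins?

Kwame

Round 1: Carlos 14, Amara 42, Kwame 43, Ingrid 40. Eliminate Carlos.
Round 2: Amara 42, Kwame 57, Ingrid 40. Eliminate Ingrid.
Round 3: Amara 42, Kwame 97. Kwame has a majority.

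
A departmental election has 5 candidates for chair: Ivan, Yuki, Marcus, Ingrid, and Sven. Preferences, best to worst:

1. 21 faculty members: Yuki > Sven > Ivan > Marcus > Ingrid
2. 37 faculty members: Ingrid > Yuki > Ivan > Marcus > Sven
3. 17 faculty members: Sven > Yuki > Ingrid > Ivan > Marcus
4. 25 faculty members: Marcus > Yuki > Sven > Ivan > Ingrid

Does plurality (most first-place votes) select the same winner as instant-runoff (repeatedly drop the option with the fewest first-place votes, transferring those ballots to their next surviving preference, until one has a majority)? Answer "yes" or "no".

no

Plurality — first-place votes: Ivan 0, Yuki 21, Marcus 25, Ingrid 37, Sven 17. Winner: Ingrid.
Instant-runoff — R1 Ivan 0, Yuki 21, Marcus 25, Ingrid 37, Sven 17 (Ivan out); R2 Yuki 21, Marcus 25, Ingrid 37, Sven 17 (Sven out); R3 Yuki 38, Marcus 25, Ingrid 37 (Marcus out); R4 Yuki 63, Ingrid 37 (Yuki winner). Winner: Yuki.
The two methods disagree.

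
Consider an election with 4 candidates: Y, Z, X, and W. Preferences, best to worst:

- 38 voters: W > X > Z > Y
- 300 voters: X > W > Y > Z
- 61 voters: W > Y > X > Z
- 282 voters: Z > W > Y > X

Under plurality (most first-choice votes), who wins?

X

First-place votes: Y 0, Z 282, X 300, W 99.
X has the most first-place votes.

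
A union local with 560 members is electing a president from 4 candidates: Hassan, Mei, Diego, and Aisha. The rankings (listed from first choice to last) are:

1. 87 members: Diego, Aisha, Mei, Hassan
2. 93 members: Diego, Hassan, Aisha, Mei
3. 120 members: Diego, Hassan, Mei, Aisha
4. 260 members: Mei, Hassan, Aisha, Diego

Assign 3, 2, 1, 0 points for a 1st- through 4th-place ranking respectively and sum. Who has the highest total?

Hassan: 87·0 + 93·2 + 120·2 + 260·2 = 946
Mei: 87·1 + 93·0 + 120·1 + 260·3 = 987
Diego: 87·3 + 93·3 + 120·3 + 260·0 = 900
Aisha: 87·2 + 93·1 + 120·0 + 260·1 = 527
Mei has the highest Borda score (987).

Mei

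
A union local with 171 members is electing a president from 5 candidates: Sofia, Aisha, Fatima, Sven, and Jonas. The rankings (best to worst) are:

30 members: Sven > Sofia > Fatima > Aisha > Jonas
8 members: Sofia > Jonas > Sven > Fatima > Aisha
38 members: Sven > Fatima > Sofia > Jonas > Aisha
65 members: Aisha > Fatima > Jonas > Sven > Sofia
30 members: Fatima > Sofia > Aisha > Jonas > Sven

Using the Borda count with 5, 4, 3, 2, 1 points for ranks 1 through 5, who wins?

Sofia: 30·4 + 8·5 + 38·3 + 65·1 + 30·4 = 459
Aisha: 30·2 + 8·1 + 38·1 + 65·5 + 30·3 = 521
Fatima: 30·3 + 8·2 + 38·4 + 65·4 + 30·5 = 668
Sven: 30·5 + 8·3 + 38·5 + 65·2 + 30·1 = 524
Jonas: 30·1 + 8·4 + 38·2 + 65·3 + 30·2 = 393
Fatima has the highest Borda score (668).

Fatima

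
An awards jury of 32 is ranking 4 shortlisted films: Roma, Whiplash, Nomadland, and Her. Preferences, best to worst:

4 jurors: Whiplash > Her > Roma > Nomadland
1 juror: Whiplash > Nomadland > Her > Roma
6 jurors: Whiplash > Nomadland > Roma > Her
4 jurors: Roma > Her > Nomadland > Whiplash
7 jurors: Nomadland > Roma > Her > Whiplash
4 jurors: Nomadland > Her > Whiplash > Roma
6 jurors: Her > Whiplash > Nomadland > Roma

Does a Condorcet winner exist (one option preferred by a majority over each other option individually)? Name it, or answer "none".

none

Checking pairwise contests:
Whiplash beats Roma 21–11.
Her beats Whiplash 21–11.
Whiplash beats Nomadland 17–15.
Roma beats Her 17–15.
Every option loses at least one head-to-head, so there is no Condorcet winner.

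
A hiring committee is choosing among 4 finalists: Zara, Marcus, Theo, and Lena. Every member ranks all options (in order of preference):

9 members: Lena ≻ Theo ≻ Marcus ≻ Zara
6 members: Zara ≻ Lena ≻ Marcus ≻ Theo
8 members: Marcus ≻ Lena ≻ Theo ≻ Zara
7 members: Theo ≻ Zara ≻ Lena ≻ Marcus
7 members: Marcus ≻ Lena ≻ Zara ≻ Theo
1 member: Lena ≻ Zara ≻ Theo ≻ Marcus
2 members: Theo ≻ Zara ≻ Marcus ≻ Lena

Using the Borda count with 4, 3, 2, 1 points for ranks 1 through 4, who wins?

Lena

Zara: 9·1 + 6·4 + 8·1 + 7·3 + 7·2 + 1·3 + 2·3 = 85
Marcus: 9·2 + 6·2 + 8·4 + 7·1 + 7·4 + 1·1 + 2·2 = 102
Theo: 9·3 + 6·1 + 8·2 + 7·4 + 7·1 + 1·2 + 2·4 = 94
Lena: 9·4 + 6·3 + 8·3 + 7·2 + 7·3 + 1·4 + 2·1 = 119
Lena has the highest Borda score (119).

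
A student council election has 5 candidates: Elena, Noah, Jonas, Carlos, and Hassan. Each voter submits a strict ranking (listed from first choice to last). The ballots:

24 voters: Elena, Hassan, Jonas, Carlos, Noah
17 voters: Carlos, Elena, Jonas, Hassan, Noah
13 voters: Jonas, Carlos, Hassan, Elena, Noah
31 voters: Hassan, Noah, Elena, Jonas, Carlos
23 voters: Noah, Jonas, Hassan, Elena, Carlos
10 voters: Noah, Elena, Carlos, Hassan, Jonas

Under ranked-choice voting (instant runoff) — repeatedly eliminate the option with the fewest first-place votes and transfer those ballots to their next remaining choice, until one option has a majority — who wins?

Hassan

Round 1: Elena 24, Noah 33, Jonas 13, Carlos 17, Hassan 31. Eliminate Jonas.
Round 2: Elena 24, Noah 33, Carlos 30, Hassan 31. Eliminate Elena.
Round 3: Noah 33, Carlos 30, Hassan 55. Eliminate Carlos.
Round 4: Noah 33, Hassan 85. Hassan has a majority.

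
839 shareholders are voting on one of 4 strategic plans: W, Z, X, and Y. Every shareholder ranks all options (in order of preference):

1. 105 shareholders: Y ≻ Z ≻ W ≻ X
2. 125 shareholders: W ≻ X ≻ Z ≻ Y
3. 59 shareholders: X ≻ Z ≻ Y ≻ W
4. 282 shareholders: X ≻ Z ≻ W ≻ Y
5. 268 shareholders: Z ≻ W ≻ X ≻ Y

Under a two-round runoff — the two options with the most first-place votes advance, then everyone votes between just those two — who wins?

X

Round 1 first-place votes: W 125, Z 268, X 341, Y 105.
X and Z advance.
Runoff: X is preferred to Z by 466 voters; Z by 373.
X wins the runoff.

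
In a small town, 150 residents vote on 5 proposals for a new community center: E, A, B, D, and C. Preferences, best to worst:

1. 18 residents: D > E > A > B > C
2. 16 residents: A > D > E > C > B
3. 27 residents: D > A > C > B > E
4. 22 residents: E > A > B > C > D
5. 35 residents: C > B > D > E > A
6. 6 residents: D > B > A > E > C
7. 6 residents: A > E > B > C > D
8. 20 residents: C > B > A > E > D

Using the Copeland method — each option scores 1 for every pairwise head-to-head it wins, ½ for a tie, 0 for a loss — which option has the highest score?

E: ties A; loses to B, D, and C → score 0.5.
A: beats B and C; ties E; loses to D → score 2.5.
B: beats E and D; loses to A and C → score 2.
D: beats E and A; loses to B and C → score 2.
C: beats E, B, and D; loses to A → score 3.
C has the best pairwise record.

C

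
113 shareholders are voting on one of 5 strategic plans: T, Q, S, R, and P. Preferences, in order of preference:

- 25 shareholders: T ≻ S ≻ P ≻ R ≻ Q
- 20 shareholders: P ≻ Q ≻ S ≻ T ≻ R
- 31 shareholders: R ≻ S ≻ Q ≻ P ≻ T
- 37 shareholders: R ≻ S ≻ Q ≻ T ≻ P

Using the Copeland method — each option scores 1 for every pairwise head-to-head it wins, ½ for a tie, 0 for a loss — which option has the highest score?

R

T: beats P; loses to Q, S, and R → score 1.
Q: beats T and P; loses to S and R → score 2.
S: beats T, Q, and P; loses to R → score 3.
R: beats T, Q, S, and P → score 4.
P: loses to T, Q, S, and R → score 0.
R has the best pairwise record.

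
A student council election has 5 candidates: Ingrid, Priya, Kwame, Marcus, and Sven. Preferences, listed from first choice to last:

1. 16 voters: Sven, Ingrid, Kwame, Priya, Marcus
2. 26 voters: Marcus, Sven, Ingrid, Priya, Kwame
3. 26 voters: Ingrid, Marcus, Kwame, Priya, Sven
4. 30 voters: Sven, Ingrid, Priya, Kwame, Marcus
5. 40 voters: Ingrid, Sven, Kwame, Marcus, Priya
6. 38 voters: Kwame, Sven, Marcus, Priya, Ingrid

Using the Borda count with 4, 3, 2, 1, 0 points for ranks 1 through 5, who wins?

Sven

Ingrid: 16·3 + 26·2 + 26·4 + 30·3 + 40·4 + 38·0 = 454
Priya: 16·1 + 26·1 + 26·1 + 30·2 + 40·0 + 38·1 = 166
Kwame: 16·2 + 26·0 + 26·2 + 30·1 + 40·2 + 38·4 = 346
Marcus: 16·0 + 26·4 + 26·3 + 30·0 + 40·1 + 38·2 = 298
Sven: 16·4 + 26·3 + 26·0 + 30·4 + 40·3 + 38·3 = 496
Sven has the highest Borda score (496).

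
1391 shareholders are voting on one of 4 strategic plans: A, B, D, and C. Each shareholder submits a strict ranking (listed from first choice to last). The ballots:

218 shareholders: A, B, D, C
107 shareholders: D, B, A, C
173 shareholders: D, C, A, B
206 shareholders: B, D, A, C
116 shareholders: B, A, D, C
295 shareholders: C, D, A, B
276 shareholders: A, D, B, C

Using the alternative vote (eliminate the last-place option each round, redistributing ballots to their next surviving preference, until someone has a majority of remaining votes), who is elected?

A

Round 1: A 494, B 322, D 280, C 295. Eliminate D.
Round 2: A 494, B 429, C 468. Eliminate B.
Round 3: A 923, C 468. A has a majority.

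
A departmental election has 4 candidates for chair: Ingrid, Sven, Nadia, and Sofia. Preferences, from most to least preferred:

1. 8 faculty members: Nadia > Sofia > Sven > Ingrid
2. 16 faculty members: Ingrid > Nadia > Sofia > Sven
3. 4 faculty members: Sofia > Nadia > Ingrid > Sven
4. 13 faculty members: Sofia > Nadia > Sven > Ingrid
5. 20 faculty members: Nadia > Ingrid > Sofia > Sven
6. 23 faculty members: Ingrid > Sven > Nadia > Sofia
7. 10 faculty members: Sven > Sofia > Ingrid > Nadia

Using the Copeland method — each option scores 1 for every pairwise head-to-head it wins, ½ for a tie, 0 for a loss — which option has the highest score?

Ingrid

Ingrid: beats Sven, Nadia, and Sofia → score 3.
Sven: loses to Ingrid, Nadia, and Sofia → score 0.
Nadia: beats Sven and Sofia; loses to Ingrid → score 2.
Sofia: beats Sven; loses to Ingrid and Nadia → score 1.
Ingrid has the best pairwise record.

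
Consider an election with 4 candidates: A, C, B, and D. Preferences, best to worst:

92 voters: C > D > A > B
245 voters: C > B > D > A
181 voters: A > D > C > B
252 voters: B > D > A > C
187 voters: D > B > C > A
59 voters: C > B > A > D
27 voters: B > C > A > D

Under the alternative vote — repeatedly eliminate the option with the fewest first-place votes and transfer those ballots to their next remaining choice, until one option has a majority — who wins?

Round 1: A 181, C 396, B 279, D 187. Eliminate A.
Round 2: C 396, B 279, D 368. Eliminate B.
Round 3: C 423, D 620. D has a majority.

D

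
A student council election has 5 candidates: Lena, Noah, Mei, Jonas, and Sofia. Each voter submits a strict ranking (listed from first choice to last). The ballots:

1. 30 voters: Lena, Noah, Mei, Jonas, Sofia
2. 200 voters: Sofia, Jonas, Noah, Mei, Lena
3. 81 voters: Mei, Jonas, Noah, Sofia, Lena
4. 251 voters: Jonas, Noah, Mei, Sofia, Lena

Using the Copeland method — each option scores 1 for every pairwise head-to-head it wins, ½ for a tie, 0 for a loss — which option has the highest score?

Lena: loses to Noah, Mei, Jonas, and Sofia → score 0.
Noah: beats Lena, Mei, and Sofia; loses to Jonas → score 3.
Mei: beats Lena and Sofia; loses to Noah and Jonas → score 2.
Jonas: beats Lena, Noah, Mei, and Sofia → score 4.
Sofia: beats Lena; loses to Noah, Mei, and Jonas → score 1.
Jonas has the best pairwise record.

Jonas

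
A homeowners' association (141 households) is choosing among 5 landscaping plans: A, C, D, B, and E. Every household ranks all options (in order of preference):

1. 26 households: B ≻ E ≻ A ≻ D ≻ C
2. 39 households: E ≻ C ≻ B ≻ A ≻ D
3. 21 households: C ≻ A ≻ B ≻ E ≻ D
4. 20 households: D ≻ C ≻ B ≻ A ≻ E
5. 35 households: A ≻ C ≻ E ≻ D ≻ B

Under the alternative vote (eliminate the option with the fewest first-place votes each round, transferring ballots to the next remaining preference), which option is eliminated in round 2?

Round 1: A 35, C 21, D 20, B 26, E 39. Eliminate D.
Round 2: A 35, C 41, B 26, E 39. Eliminate B.

B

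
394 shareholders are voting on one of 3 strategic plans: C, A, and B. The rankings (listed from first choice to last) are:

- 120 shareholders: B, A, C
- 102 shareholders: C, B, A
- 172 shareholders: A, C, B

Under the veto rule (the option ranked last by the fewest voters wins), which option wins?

Last-place votes: C 120, A 102, B 172.
A is ranked last by the fewest voters, so A wins.

A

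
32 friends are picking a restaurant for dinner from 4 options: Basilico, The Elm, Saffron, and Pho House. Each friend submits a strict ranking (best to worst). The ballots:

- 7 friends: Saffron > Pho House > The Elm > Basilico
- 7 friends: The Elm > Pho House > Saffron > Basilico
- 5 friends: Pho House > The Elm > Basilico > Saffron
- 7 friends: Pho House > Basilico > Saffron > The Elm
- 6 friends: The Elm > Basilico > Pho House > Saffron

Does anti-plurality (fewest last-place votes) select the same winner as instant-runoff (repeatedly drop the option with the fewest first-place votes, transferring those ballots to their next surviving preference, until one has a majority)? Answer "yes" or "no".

yes

Anti-plurality — last-place votes: Basilico 14, The Elm 7, Saffron 11, Pho House 0. Winner: Pho House.
Instant-runoff — R1 Basilico 0, The Elm 13, Saffron 7, Pho House 12 (Basilico out); R2 The Elm 13, Saffron 7, Pho House 12 (Saffron out); R3 The Elm 13, Pho House 19 (Pho House winner). Winner: Pho House.
The two methods agree.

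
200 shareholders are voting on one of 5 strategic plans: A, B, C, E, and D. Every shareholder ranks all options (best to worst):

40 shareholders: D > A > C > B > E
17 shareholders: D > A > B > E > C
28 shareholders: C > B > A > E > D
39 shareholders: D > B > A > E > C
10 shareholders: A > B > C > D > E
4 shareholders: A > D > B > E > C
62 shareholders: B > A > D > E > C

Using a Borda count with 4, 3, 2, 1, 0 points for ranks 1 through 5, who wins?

A: 40·3 + 17·3 + 28·2 + 39·2 + 10·4 + 4·4 + 62·3 = 547
B: 40·1 + 17·2 + 28·3 + 39·3 + 10·3 + 4·2 + 62·4 = 561
C: 40·2 + 17·0 + 28·4 + 39·0 + 10·2 + 4·0 + 62·0 = 212
E: 40·0 + 17·1 + 28·1 + 39·1 + 10·0 + 4·1 + 62·1 = 150
D: 40·4 + 17·4 + 28·0 + 39·4 + 10·1 + 4·3 + 62·2 = 530
B has the highest Borda score (561).

B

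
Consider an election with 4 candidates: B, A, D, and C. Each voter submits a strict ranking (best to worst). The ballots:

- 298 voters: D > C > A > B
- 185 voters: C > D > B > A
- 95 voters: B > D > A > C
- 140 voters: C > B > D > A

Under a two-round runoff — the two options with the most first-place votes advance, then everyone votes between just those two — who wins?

D

Round 1 first-place votes: B 95, A 0, D 298, C 325.
C and D advance.
Runoff: C is preferred to D by 325 voters; D by 393.
D wins the runoff.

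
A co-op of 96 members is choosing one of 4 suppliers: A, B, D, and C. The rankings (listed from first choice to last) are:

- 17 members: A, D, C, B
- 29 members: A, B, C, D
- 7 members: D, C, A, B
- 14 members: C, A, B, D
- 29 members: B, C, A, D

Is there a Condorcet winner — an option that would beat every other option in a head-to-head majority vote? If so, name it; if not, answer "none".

none

Checking pairwise contests:
C beats A 50–46.
A beats B 67–29.
A beats D 89–7.
B beats C 58–38.
Every option loses at least one head-to-head, so there is no Condorcet winner.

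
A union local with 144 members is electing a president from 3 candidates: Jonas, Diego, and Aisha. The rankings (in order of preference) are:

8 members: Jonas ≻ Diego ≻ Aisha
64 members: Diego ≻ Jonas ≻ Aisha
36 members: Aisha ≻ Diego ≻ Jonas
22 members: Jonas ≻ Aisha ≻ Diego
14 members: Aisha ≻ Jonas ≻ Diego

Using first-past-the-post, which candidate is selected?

Diego

First-place votes: Jonas 30, Diego 64, Aisha 50.
Diego has the most first-place votes.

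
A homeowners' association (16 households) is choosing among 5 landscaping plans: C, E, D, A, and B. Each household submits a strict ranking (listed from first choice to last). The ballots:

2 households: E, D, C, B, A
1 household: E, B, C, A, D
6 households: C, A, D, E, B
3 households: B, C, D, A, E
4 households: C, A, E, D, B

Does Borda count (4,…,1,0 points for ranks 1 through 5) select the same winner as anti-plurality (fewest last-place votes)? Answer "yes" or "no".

Borda — scores: C 55, E 26, D 28, A 34, B 17. Winner: C.
Anti-plurality — last-place votes: C 0, E 3, D 1, A 2, B 10. Winner: C.
The two methods agree.

yes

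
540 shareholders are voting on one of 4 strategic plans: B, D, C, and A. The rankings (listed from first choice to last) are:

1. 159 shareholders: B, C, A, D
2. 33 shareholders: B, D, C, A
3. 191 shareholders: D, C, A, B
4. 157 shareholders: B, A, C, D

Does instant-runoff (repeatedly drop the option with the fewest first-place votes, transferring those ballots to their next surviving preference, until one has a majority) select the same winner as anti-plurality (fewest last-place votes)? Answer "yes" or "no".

Instant-runoff — R1 B 349, D 191, C 0, A 0 (B winner). Winner: B.
Anti-plurality — last-place votes: B 191, D 316, C 0, A 33. Winner: C.
The two methods disagree.

no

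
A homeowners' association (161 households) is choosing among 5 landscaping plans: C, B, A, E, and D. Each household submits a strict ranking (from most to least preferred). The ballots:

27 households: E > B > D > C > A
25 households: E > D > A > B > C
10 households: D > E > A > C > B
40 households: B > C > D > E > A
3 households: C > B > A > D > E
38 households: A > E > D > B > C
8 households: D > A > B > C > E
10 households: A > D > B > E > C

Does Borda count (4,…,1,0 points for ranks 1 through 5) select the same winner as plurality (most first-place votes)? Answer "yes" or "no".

yes

Borda — scores: C 177, B 349, A 292, E 402, D 390. Winner: E.
Plurality — first-place votes: C 3, B 40, A 48, E 52, D 18. Winner: E.
The two methods agree.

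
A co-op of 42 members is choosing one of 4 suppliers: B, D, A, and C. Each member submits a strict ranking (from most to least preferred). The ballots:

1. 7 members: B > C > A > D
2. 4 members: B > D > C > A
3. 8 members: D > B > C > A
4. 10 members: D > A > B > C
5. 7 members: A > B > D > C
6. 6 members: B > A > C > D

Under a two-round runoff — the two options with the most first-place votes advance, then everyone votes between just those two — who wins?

B

Round 1 first-place votes: B 17, D 18, A 7, C 0.
D and B advance.
Runoff: D is preferred to B by 18 voters; B by 24.
B wins the runoff.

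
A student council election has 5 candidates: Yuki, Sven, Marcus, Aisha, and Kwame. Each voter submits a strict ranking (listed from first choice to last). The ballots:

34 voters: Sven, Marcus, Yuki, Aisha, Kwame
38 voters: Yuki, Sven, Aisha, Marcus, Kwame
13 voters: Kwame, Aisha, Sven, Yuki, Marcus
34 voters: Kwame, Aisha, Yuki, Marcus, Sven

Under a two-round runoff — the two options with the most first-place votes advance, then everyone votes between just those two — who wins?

Round 1 first-place votes: Yuki 38, Sven 34, Marcus 0, Aisha 0, Kwame 47.
Kwame and Yuki advance.
Runoff: Kwame is preferred to Yuki by 47 voters; Yuki by 72.
Yuki wins the runoff.

Yuki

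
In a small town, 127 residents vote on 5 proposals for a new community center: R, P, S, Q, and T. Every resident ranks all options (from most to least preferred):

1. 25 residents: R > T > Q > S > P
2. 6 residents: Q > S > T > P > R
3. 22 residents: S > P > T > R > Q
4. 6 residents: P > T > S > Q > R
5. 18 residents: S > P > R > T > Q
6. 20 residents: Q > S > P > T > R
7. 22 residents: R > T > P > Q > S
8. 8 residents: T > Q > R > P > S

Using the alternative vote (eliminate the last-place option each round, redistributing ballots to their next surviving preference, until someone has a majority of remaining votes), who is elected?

Round 1: R 47, P 6, S 40, Q 26, T 8. Eliminate P.
Round 2: R 47, S 40, Q 26, T 14. Eliminate T.
Round 3: R 47, S 46, Q 34. Eliminate Q.
Round 4: R 55, S 72. S has a majority.

S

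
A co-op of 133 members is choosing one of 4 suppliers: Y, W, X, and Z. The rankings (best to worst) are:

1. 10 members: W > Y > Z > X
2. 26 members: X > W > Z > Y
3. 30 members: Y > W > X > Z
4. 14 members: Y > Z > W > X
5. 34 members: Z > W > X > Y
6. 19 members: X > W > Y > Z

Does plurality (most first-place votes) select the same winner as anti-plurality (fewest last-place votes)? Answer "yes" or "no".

Plurality — first-place votes: Y 44, W 10, X 45, Z 34. Winner: X.
Anti-plurality — last-place votes: Y 60, W 0, X 24, Z 49. Winner: W.
The two methods disagree.

no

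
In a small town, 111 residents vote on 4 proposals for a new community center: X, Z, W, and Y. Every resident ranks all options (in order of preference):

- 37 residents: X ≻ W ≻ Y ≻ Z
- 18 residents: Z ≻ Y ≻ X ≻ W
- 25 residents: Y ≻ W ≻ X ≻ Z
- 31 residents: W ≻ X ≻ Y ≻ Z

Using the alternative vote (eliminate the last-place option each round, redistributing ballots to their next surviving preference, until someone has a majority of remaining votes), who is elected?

Round 1: X 37, Z 18, W 31, Y 25. Eliminate Z.
Round 2: X 37, W 31, Y 43. Eliminate W.
Round 3: X 68, Y 43. X has a majority.

X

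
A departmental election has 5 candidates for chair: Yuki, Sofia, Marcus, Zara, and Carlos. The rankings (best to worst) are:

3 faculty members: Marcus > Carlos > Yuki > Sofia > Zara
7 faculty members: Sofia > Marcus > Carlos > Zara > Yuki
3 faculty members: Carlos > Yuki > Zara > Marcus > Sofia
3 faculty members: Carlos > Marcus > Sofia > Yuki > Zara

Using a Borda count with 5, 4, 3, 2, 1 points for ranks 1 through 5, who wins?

Carlos

Yuki: 3·3 + 7·1 + 3·4 + 3·2 = 34
Sofia: 3·2 + 7·5 + 3·1 + 3·3 = 53
Marcus: 3·5 + 7·4 + 3·2 + 3·4 = 61
Zara: 3·1 + 7·2 + 3·3 + 3·1 = 29
Carlos: 3·4 + 7·3 + 3·5 + 3·5 = 63
Carlos has the highest Borda score (63).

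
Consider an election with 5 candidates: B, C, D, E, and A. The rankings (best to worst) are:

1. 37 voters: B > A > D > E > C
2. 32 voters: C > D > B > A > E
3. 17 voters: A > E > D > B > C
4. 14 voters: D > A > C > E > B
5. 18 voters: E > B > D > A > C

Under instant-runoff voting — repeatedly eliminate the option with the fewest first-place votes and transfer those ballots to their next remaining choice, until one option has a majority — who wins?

Round 1: B 37, C 32, D 14, E 18, A 17. Eliminate D.
Round 2: B 37, C 32, E 18, A 31. Eliminate E.
Round 3: B 55, C 32, A 31. Eliminate A.
Round 4: B 72, C 46. B has a majority.

B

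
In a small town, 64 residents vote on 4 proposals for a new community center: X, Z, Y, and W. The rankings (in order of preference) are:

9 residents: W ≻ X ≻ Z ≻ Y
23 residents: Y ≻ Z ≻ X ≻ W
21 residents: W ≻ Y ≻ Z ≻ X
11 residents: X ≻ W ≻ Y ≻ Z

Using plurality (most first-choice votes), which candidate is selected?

W

First-place votes: X 11, Z 0, Y 23, W 30.
W has the most first-place votes.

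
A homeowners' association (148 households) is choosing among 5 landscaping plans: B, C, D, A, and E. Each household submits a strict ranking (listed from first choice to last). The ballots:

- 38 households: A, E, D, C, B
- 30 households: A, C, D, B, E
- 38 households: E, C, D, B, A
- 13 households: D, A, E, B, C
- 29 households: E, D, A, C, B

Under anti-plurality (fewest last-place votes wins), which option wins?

D

Last-place votes: B 67, C 13, D 0, A 38, E 30.
D is ranked last by the fewest voters, so D wins.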